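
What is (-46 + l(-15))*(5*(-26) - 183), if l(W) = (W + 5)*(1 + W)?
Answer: -29422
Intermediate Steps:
l(W) = (1 + W)*(5 + W) (l(W) = (5 + W)*(1 + W) = (1 + W)*(5 + W))
(-46 + l(-15))*(5*(-26) - 183) = (-46 + (5 + (-15)**2 + 6*(-15)))*(5*(-26) - 183) = (-46 + (5 + 225 - 90))*(-130 - 183) = (-46 + 140)*(-313) = 94*(-313) = -29422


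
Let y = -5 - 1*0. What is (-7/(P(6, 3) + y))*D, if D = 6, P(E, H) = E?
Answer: -42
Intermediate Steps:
y = -5 (y = -5 + 0 = -5)
(-7/(P(6, 3) + y))*D = (-7/(6 - 5))*6 = (-7/1)*6 = (1*(-7))*6 = -7*6 = -42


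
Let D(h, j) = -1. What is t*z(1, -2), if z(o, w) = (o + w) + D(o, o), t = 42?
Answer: -84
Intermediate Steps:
z(o, w) = -1 + o + w (z(o, w) = (o + w) - 1 = -1 + o + w)
t*z(1, -2) = 42*(-1 + 1 - 2) = 42*(-2) = -84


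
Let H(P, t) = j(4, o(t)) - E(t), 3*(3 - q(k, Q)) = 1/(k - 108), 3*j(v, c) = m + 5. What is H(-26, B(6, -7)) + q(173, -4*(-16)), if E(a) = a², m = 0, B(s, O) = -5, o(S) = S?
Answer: -1322/65 ≈ -20.338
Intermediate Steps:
j(v, c) = 5/3 (j(v, c) = (0 + 5)/3 = (⅓)*5 = 5/3)
q(k, Q) = 3 - 1/(3*(-108 + k)) (q(k, Q) = 3 - 1/(3*(k - 108)) = 3 - 1/(3*(-108 + k)))
H(P, t) = 5/3 - t²
H(-26, B(6, -7)) + q(173, -4*(-16)) = (5/3 - 1*(-5)²) + (-973 + 9*173)/(3*(-108 + 173)) = (5/3 - 1*25) + (⅓)*(-973 + 1557)/65 = (5/3 - 25) + (⅓)*(1/65)*584 = -70/3 + 584/195 = -1322/65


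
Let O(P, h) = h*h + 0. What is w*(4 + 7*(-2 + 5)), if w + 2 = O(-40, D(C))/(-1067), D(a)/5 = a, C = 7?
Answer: -83975/1067 ≈ -78.702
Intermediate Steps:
D(a) = 5*a
O(P, h) = h² (O(P, h) = h² + 0 = h²)
w = -3359/1067 (w = -2 + (5*7)²/(-1067) = -2 + 35²*(-1/1067) = -2 + 1225*(-1/1067) = -2 - 1225/1067 = -3359/1067 ≈ -3.1481)
w*(4 + 7*(-2 + 5)) = -3359*(4 + 7*(-2 + 5))/1067 = -3359*(4 + 7*3)/1067 = -3359*(4 + 21)/1067 = -3359/1067*25 = -83975/1067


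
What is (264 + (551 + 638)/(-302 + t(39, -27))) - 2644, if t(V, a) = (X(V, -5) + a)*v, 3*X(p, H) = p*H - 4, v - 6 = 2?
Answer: -7491047/3146 ≈ -2381.1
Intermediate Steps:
v = 8 (v = 6 + 2 = 8)
X(p, H) = -4/3 + H*p/3 (X(p, H) = (p*H - 4)/3 = (H*p - 4)/3 = (-4 + H*p)/3 = -4/3 + H*p/3)
t(V, a) = -32/3 + 8*a - 40*V/3 (t(V, a) = ((-4/3 + (⅓)*(-5)*V) + a)*8 = ((-4/3 - 5*V/3) + a)*8 = (-4/3 + a - 5*V/3)*8 = -32/3 + 8*a - 40*V/3)
(264 + (551 + 638)/(-302 + t(39, -27))) - 2644 = (264 + (551 + 638)/(-302 + (-32/3 + 8*(-27) - 40/3*39))) - 2644 = (264 + 1189/(-302 + (-32/3 - 216 - 520))) - 2644 = (264 + 1189/(-302 - 2240/3)) - 2644 = (264 + 1189/(-3146/3)) - 2644 = (264 + 1189*(-3/3146)) - 2644 = (264 - 3567/3146) - 2644 = 826977/3146 - 2644 = -7491047/3146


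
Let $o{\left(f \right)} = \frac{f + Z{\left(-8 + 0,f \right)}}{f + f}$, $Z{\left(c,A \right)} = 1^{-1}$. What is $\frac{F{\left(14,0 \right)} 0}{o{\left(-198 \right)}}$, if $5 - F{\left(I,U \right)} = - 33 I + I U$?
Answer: $0$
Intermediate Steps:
$Z{\left(c,A \right)} = 1$
$F{\left(I,U \right)} = 5 + 33 I - I U$ ($F{\left(I,U \right)} = 5 - \left(- 33 I + I U\right) = 5 + 33 I - I U$)
$o{\left(f \right)} = \frac{1 + f}{2 f}$ ($o{\left(f \right)} = \frac{f + 1}{f + f} = \frac{1 + f}{2 f}$)
$\frac{F{\left(14,0 \right)} 0}{o{\left(-198 \right)}} = \frac{\left(5 + 33 \cdot 14 - 14 \cdot 0\right) 0}{\frac{1}{2} \frac{1}{-198} \left(1 - 198\right)} = \frac{\left(5 + 462 + 0\right) 0}{\frac{1}{2} \left(- \frac{1}{198}\right) \left(-197\right)} = \frac{467 \cdot 0}{\frac{197}{396}} = 0 \cdot \frac{396}{197} = 0$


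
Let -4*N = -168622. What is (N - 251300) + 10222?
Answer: -397845/2 ≈ -1.9892e+5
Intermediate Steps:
N = 84311/2 (N = -¼*(-168622) = 84311/2 ≈ 42156.)
(N - 251300) + 10222 = (84311/2 - 251300) + 10222 = -418289/2 + 10222 = -397845/2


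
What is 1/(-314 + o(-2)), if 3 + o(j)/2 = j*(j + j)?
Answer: -1/304 ≈ -0.0032895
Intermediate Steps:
o(j) = -6 + 4*j² (o(j) = -6 + 2*(j*(j + j)) = -6 + 2*(j*(2*j)) = -6 + 2*(2*j²) = -6 + 4*j²)
1/(-314 + o(-2)) = 1/(-314 + (-6 + 4*(-2)²)) = 1/(-314 + (-6 + 4*4)) = 1/(-314 + (-6 + 16)) = 1/(-314 + 10) = 1/(-304) = -1/304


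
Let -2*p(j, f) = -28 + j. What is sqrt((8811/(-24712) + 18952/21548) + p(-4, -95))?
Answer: sqrt(73204547087050458)/66561772 ≈ 4.0648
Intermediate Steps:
p(j, f) = 14 - j/2 (p(j, f) = -(-28 + j)/2 = 14 - j/2)
sqrt((8811/(-24712) + 18952/21548) + p(-4, -95)) = sqrt((8811/(-24712) + 18952/21548) + (14 - 1/2*(-4))) = sqrt((8811*(-1/24712) + 18952*(1/21548)) + (14 + 2)) = sqrt((-8811/24712 + 4738/5387) + 16) = sqrt(69620599/133123544 + 16) = sqrt(2199597303/133123544) = sqrt(73204547087050458)/66561772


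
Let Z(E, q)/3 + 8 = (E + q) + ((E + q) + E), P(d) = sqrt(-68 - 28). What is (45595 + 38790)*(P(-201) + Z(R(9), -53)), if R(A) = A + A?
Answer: -15189300 + 337540*I*sqrt(6) ≈ -1.5189e+7 + 8.268e+5*I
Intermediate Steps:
P(d) = 4*I*sqrt(6) (P(d) = sqrt(-96) = 4*I*sqrt(6))
R(A) = 2*A
Z(E, q) = -24 + 6*q + 9*E (Z(E, q) = -24 + 3*((E + q) + ((E + q) + E)) = -24 + 3*((E + q) + (q + 2*E)) = -24 + 3*(2*q + 3*E) = -24 + (6*q + 9*E) = -24 + 6*q + 9*E)
(45595 + 38790)*(P(-201) + Z(R(9), -53)) = (45595 + 38790)*(4*I*sqrt(6) + (-24 + 6*(-53) + 9*(2*9))) = 84385*(4*I*sqrt(6) + (-24 - 318 + 9*18)) = 84385*(4*I*sqrt(6) + (-24 - 318 + 162)) = 84385*(4*I*sqrt(6) - 180) = 84385*(-180 + 4*I*sqrt(6)) = -15189300 + 337540*I*sqrt(6)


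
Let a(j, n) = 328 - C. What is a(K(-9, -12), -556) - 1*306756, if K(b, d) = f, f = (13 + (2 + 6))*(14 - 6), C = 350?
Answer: -306778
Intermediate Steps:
f = 168 (f = (13 + 8)*8 = 21*8 = 168)
K(b, d) = 168
a(j, n) = -22 (a(j, n) = 328 - 1*350 = 328 - 350 = -22)
a(K(-9, -12), -556) - 1*306756 = -22 - 1*306756 = -22 - 306756 = -306778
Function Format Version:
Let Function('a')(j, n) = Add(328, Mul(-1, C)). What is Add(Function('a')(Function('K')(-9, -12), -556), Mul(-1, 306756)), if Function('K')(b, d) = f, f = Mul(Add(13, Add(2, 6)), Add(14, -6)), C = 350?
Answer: -306778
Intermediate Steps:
f = 168 (f = Mul(Add(13, 8), 8) = Mul(21, 8) = 168)
Function('K')(b, d) = 168
Function('a')(j, n) = -22 (Function('a')(j, n) = Add(328, Mul(-1, 350)) = Add(328, -350) = -22)
Add(Function('a')(Function('K')(-9, -12), -556), Mul(-1, 306756)) = Add(-22, Mul(-1, 306756)) = Add(-22, -306756) = -306778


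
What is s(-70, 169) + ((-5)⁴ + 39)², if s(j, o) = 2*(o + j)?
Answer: 441094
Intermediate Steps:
s(j, o) = 2*j + 2*o (s(j, o) = 2*(j + o) = 2*j + 2*o)
s(-70, 169) + ((-5)⁴ + 39)² = (2*(-70) + 2*169) + ((-5)⁴ + 39)² = (-140 + 338) + (625 + 39)² = 198 + 664² = 198 + 440896 = 441094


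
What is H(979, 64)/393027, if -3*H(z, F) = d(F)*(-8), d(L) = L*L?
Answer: 32768/1179081 ≈ 0.027791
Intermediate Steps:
d(L) = L²
H(z, F) = 8*F²/3 (H(z, F) = -F²*(-8)/3 = -(-8)*F²/3 = 8*F²/3)
H(979, 64)/393027 = ((8/3)*64²)/393027 = ((8/3)*4096)*(1/393027) = (32768/3)*(1/393027) = 32768/1179081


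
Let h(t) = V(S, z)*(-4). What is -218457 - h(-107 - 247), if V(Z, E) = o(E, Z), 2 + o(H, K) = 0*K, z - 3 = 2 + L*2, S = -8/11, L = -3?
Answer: -218465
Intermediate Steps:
S = -8/11 (S = -8*1/11 = -8/11 ≈ -0.72727)
z = -1 (z = 3 + (2 - 3*2) = 3 + (2 - 6) = 3 - 4 = -1)
o(H, K) = -2 (o(H, K) = -2 + 0*K = -2 + 0 = -2)
V(Z, E) = -2
h(t) = 8 (h(t) = -2*(-4) = 8)
-218457 - h(-107 - 247) = -218457 - 1*8 = -218457 - 8 = -218465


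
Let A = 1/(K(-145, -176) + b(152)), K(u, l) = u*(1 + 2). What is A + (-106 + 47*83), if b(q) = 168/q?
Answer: 31285961/8244 ≈ 3795.0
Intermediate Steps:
K(u, l) = 3*u (K(u, l) = u*3 = 3*u)
A = -19/8244 (A = 1/(3*(-145) + 168/152) = 1/(-435 + 168*(1/152)) = 1/(-435 + 21/19) = 1/(-8244/19) = -19/8244 ≈ -0.0023047)
A + (-106 + 47*83) = -19/8244 + (-106 + 47*83) = -19/8244 + (-106 + 3901) = -19/8244 + 3795 = 31285961/8244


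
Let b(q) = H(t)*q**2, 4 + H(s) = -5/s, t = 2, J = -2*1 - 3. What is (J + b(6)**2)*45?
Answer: 2463795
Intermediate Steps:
J = -5 (J = -2 - 3 = -5)
H(s) = -4 - 5/s
b(q) = -13*q**2/2 (b(q) = (-4 - 5/2)*q**2 = -13*q**2/2)
(J + b(6)**2)*45 = (-5 + (-13/2*6**2)**2)*45 = (-5 + (-13/2*36)**2)*45 = (-5 + (-234)**2)*45 = (-5 + 54756)*45 = 54751*45 = 2463795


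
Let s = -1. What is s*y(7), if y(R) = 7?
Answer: -7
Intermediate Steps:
s*y(7) = -1*7 = -7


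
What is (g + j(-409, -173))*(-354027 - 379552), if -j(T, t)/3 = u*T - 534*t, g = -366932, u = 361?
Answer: 147545477849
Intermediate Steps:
j(T, t) = -1083*T + 1602*t (j(T, t) = -3*(361*T - 534*t) = -3*(-534*t + 361*T) = -1083*T + 1602*t)
(g + j(-409, -173))*(-354027 - 379552) = (-366932 + (-1083*(-409) + 1602*(-173)))*(-354027 - 379552) = (-366932 + (442947 - 277146))*(-733579) = (-366932 + 165801)*(-733579) = -201131*(-733579) = 147545477849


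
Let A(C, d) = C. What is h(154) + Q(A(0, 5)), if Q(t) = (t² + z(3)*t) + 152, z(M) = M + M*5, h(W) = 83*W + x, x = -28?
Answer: 12906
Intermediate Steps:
h(W) = -28 + 83*W (h(W) = 83*W - 28 = -28 + 83*W)
z(M) = 6*M (z(M) = M + 5*M = 6*M)
Q(t) = 152 + t² + 18*t (Q(t) = (t² + (6*3)*t) + 152 = (t² + 18*t) + 152 = 152 + t² + 18*t)
h(154) + Q(A(0, 5)) = (-28 + 83*154) + (152 + 0² + 18*0) = (-28 + 12782) + (152 + 0 + 0) = 12754 + 152 = 12906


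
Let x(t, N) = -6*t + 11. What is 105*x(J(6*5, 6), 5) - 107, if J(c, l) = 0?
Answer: 1048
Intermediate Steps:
x(t, N) = 11 - 6*t
105*x(J(6*5, 6), 5) - 107 = 105*(11 - 6*0) - 107 = 105*(11 + 0) - 107 = 105*11 - 107 = 1155 - 107 = 1048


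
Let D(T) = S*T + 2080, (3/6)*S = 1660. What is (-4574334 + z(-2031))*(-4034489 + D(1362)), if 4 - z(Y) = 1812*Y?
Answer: -437628644098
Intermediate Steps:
S = 3320 (S = 2*1660 = 3320)
z(Y) = 4 - 1812*Y
D(T) = 2080 + 3320*T (D(T) = 3320*T + 2080 = 2080 + 3320*T)
(-4574334 + z(-2031))*(-4034489 + D(1362)) = (-4574334 + (4 - 1812*(-2031)))*(-4034489 + (2080 + 3320*1362)) = (-4574334 + (4 + 3680172))*(-4034489 + (2080 + 4521840)) = (-4574334 + 3680176)*(-4034489 + 4523920) = -894158*489431 = -437628644098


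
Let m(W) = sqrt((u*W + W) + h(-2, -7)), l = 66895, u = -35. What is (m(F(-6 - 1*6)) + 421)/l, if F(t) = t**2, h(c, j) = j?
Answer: 421/66895 + I*sqrt(4903)/66895 ≈ 0.0062934 + 0.0010467*I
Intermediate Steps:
m(W) = sqrt(-7 - 34*W) (m(W) = sqrt((-35*W + W) - 7) = sqrt(-34*W - 7) = sqrt(-7 - 34*W))
(m(F(-6 - 1*6)) + 421)/l = (sqrt(-7 - 34*(-6 - 1*6)**2) + 421)/66895 = (sqrt(-7 - 34*(-6 - 6)**2) + 421)*(1/66895) = (sqrt(-7 - 34*(-12)**2) + 421)*(1/66895) = (sqrt(-7 - 34*144) + 421)*(1/66895) = (sqrt(-7 - 4896) + 421)*(1/66895) = (sqrt(-4903) + 421)*(1/66895) = (I*sqrt(4903) + 421)*(1/66895) = (421 + I*sqrt(4903))*(1/66895) = 421/66895 + I*sqrt(4903)/66895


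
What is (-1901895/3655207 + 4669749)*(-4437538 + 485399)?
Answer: -67458654829425925572/3655207 ≈ -1.8456e+13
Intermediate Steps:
(-1901895/3655207 + 4669749)*(-4437538 + 485399) = (-1901895*1/3655207 + 4669749)*(-3952139) = (-1901895/3655207 + 4669749)*(-3952139) = (17068897331148/3655207)*(-3952139) = -67458654829425925572/3655207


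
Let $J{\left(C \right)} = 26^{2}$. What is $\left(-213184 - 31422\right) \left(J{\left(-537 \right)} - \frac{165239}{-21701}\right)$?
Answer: $- \frac{3628758139690}{21701} \approx -1.6722 \cdot 10^{8}$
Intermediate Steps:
$J{\left(C \right)} = 676$
$\left(-213184 - 31422\right) \left(J{\left(-537 \right)} - \frac{165239}{-21701}\right) = \left(-213184 - 31422\right) \left(676 - \frac{165239}{-21701}\right) = - 244606 \left(676 - - \frac{165239}{21701}\right) = - 244606 \left(676 + \frac{165239}{21701}\right) = \left(-244606\right) \frac{14835115}{21701} = - \frac{3628758139690}{21701}$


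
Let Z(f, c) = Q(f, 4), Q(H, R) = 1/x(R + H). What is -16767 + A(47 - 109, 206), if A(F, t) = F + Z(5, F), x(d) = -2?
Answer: -33659/2 ≈ -16830.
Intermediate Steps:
Q(H, R) = -½ (Q(H, R) = 1/(-2) = -½)
Z(f, c) = -½
A(F, t) = -½ + F (A(F, t) = F - ½ = -½ + F)
-16767 + A(47 - 109, 206) = -16767 + (-½ + (47 - 109)) = -16767 + (-½ - 62) = -16767 - 125/2 = -33659/2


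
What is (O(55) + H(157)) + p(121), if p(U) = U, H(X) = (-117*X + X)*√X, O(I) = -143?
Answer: -22 - 18212*√157 ≈ -2.2822e+5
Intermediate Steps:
H(X) = -116*X^(3/2) (H(X) = (-116*X)*√X = -116*X^(3/2))
(O(55) + H(157)) + p(121) = (-143 - 18212*√157) + 121 = -22 - 18212*√157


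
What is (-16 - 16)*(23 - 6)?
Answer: -544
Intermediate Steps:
(-16 - 16)*(23 - 6) = -32*17 = -544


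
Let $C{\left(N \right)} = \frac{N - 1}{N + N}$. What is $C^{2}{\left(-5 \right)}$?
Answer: $\frac{9}{25} \approx 0.36$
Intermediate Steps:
$C{\left(N \right)} = \frac{-1 + N}{2 N}$
$C^{2}{\left(-5 \right)} = \left(\frac{-1 - 5}{2 \left(-5\right)}\right)^{2} = \left(\frac{1}{2} \left(- \frac{1}{5}\right) \left(-6\right)\right)^{2} = \left(\frac{3}{5}\right)^{2} = \frac{9}{25}$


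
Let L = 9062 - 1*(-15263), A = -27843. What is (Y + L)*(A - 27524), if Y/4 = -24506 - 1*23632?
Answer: 9314224309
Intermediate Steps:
L = 24325 (L = 9062 + 15263 = 24325)
Y = -192552 (Y = 4*(-24506 - 1*23632) = 4*(-24506 - 23632) = 4*(-48138) = -192552)
(Y + L)*(A - 27524) = (-192552 + 24325)*(-27843 - 27524) = -168227*(-55367) = 9314224309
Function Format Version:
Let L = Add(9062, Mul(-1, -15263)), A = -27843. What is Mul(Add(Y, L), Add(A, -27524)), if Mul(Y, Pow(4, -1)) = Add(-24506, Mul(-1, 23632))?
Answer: 9314224309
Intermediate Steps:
L = 24325 (L = Add(9062, 15263) = 24325)
Y = -192552 (Y = Mul(4, Add(-24506, Mul(-1, 23632))) = Mul(4, Add(-24506, -23632)) = Mul(4, -48138) = -192552)
Mul(Add(Y, L), Add(A, -27524)) = Mul(Add(-192552, 24325), Add(-27843, -27524)) = Mul(-168227, -55367) = 9314224309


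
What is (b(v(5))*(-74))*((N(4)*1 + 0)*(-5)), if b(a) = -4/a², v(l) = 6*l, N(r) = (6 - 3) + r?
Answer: -518/45 ≈ -11.511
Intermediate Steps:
N(r) = 3 + r
b(a) = -4/a²
(b(v(5))*(-74))*((N(4)*1 + 0)*(-5)) = (-4/(6*5)²*(-74))*(((3 + 4)*1 + 0)*(-5)) = (-4/30²*(-74))*((7*1 + 0)*(-5)) = (-4*1/900*(-74))*((7 + 0)*(-5)) = (-1/225*(-74))*(7*(-5)) = (74/225)*(-35) = -518/45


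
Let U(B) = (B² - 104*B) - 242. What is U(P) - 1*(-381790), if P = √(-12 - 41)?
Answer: 381495 - 104*I*√53 ≈ 3.815e+5 - 757.13*I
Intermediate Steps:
P = I*√53 (P = √(-53) = I*√53 ≈ 7.2801*I)
U(B) = -242 + B² - 104*B
U(P) - 1*(-381790) = (-242 + (I*√53)² - 104*I*√53) - 1*(-381790) = (-242 - 53 - 104*I*√53) + 381790 = (-295 - 104*I*√53) + 381790 = 381495 - 104*I*√53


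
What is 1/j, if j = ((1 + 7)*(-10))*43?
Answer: -1/3440 ≈ -0.00029070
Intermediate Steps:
j = -3440 (j = (8*(-10))*43 = -80*43 = -3440)
1/j = 1/(-3440) = -1/3440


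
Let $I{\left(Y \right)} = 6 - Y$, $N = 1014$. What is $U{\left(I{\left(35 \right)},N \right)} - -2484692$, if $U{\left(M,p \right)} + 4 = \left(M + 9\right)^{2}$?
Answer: $2485088$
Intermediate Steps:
$U{\left(M,p \right)} = -4 + \left(9 + M\right)^{2}$ ($U{\left(M,p \right)} = -4 + \left(M + 9\right)^{2} = -4 + \left(9 + M\right)^{2}$)
$U{\left(I{\left(35 \right)},N \right)} - -2484692 = \left(-4 + \left(9 + \left(6 - 35\right)\right)^{2}\right) - -2484692 = \left(-4 + \left(9 + \left(6 - 35\right)\right)^{2}\right) + 2484692 = \left(-4 + \left(9 - 29\right)^{2}\right) + 2484692 = \left(-4 + \left(-20\right)^{2}\right) + 2484692 = \left(-4 + 400\right) + 2484692 = 396 + 2484692 = 2485088$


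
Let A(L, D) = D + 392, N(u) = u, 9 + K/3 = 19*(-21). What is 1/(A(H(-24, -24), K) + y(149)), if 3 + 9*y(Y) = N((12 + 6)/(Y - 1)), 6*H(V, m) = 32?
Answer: -222/184775 ≈ -0.0012015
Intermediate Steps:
K = -1224 (K = -27 + 3*(19*(-21)) = -27 + 3*(-399) = -27 - 1197 = -1224)
H(V, m) = 16/3 (H(V, m) = (⅙)*32 = 16/3)
y(Y) = -⅓ + 2/(-1 + Y) (y(Y) = -⅓ + ((12 + 6)/(Y - 1))/9 = -⅓ + (18/(-1 + Y))/9 = -⅓ + 2/(-1 + Y))
A(L, D) = 392 + D
1/(A(H(-24, -24), K) + y(149)) = 1/((392 - 1224) + (7 - 1*149)/(3*(-1 + 149))) = 1/(-832 + (⅓)*(7 - 149)/148) = 1/(-832 + (⅓)*(1/148)*(-142)) = 1/(-832 - 71/222) = 1/(-184775/222) = -222/184775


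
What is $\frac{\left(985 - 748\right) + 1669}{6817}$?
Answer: $\frac{1906}{6817} \approx 0.27959$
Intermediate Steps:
$\frac{\left(985 - 748\right) + 1669}{6817} = \left(\left(985 - 748\right) + 1669\right) \frac{1}{6817} = \left(237 + 1669\right) \frac{1}{6817} = 1906 \cdot \frac{1}{6817} = \frac{1906}{6817}$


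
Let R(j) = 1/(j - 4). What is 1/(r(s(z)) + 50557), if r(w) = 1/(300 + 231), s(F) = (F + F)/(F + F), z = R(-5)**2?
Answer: 531/26845768 ≈ 1.9780e-5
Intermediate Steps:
R(j) = 1/(-4 + j)
z = 1/81 (z = (1/(-4 - 5))**2 = (1/(-9))**2 = (-1/9)**2 = 1/81 ≈ 0.012346)
s(F) = 1 (s(F) = (2*F)/((2*F)) = (2*F)*(1/(2*F)) = 1)
r(w) = 1/531
1/(r(s(z)) + 50557) = 1/(1/531 + 50557) = 1/(26845768/531) = 531/26845768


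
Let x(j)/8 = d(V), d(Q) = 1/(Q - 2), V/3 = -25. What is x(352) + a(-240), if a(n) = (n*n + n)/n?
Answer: -18411/77 ≈ -239.10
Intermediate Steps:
V = -75 (V = 3*(-25) = -75)
d(Q) = 1/(-2 + Q)
x(j) = -8/77 (x(j) = 8/(-2 - 75) = 8/(-77) = 8*(-1/77) = -8/77)
a(n) = (n + n**2)/n (a(n) = (n**2 + n)/n = (n + n**2)/n)
x(352) + a(-240) = -8/77 + (1 - 240) = -8/77 - 239 = -18411/77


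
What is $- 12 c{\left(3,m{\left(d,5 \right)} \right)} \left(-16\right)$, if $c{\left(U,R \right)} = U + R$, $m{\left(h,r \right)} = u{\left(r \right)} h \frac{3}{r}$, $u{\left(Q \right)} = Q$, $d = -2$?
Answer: $-576$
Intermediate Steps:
$m{\left(h,r \right)} = 3 h$ ($m{\left(h,r \right)} = r h \frac{3}{r} = h r \frac{3}{r} = 3 h$)
$c{\left(U,R \right)} = R + U$
$- 12 c{\left(3,m{\left(d,5 \right)} \right)} \left(-16\right) = - 12 \left(3 \left(-2\right) + 3\right) \left(-16\right) = - 12 \left(-6 + 3\right) \left(-16\right) = \left(-12\right) \left(-3\right) \left(-16\right) = 36 \left(-16\right) = -576$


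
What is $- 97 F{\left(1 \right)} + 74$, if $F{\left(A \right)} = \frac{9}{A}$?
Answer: $-799$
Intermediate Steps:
$- 97 F{\left(1 \right)} + 74 = - 97 \cdot \frac{9}{1} + 74 = - 97 \cdot 9 \cdot 1 + 74 = \left(-97\right) 9 + 74 = -873 + 74 = -799$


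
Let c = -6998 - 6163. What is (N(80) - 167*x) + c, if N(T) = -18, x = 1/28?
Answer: -369179/28 ≈ -13185.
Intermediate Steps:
x = 1/28 ≈ 0.035714
c = -13161
(N(80) - 167*x) + c = (-18 - 167*1/28) - 13161 = (-18 - 167/28) - 13161 = -671/28 - 13161 = -369179/28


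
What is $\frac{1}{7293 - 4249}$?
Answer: $\frac{1}{3044} \approx 0.00032852$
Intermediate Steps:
$\frac{1}{7293 - 4249} = \frac{1}{3044}$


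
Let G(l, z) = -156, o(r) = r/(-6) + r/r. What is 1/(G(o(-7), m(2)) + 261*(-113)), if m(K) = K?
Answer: -1/29649 ≈ -3.3728e-5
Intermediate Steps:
o(r) = 1 - r/6 (o(r) = r*(-⅙) + 1 = -r/6 + 1 = 1 - r/6)
1/(G(o(-7), m(2)) + 261*(-113)) = 1/(-156 + 261*(-113)) = 1/(-156 - 29493) = 1/(-29649) = -1/29649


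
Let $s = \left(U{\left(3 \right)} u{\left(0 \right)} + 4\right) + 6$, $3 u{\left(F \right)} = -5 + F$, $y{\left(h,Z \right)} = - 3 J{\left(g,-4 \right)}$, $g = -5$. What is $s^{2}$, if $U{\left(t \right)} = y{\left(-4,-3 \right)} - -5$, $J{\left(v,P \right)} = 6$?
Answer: $\frac{9025}{9} \approx 1002.8$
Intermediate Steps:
$y{\left(h,Z \right)} = -18$ ($y{\left(h,Z \right)} = \left(-3\right) 6 = -18$)
$u{\left(F \right)} = - \frac{5}{3} + \frac{F}{3}$ ($u{\left(F \right)} = \frac{-5 + F}{3} = - \frac{5}{3} + \frac{F}{3}$)
$U{\left(t \right)} = -13$ ($U{\left(t \right)} = -18 - -5 = -18 + 5 = -13$)
$s = \frac{95}{3}$ ($s = \left(- 13 \left(- \frac{5}{3} + \frac{1}{3} \cdot 0\right) + 4\right) + 6 = \left(- 13 \left(- \frac{5}{3} + 0\right) + 4\right) + 6 = \left(\left(-13\right) \left(- \frac{5}{3}\right) + 4\right) + 6 = \left(\frac{65}{3} + 4\right) + 6 = \frac{77}{3} + 6 = \frac{95}{3} \approx 31.667$)
$s^{2} = \left(\frac{95}{3}\right)^{2} = \frac{9025}{9}$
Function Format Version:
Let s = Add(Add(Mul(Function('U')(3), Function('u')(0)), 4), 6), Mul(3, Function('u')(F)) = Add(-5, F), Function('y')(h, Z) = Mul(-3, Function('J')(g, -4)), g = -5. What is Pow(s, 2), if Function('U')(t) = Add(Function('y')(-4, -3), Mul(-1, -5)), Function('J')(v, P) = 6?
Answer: Rational(9025, 9) ≈ 1002.8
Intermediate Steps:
Function('y')(h, Z) = -18 (Function('y')(h, Z) = Mul(-3, 6) = -18)
Function('u')(F) = Add(Rational(-5, 3), Mul(Rational(1, 3), F)) (Function('u')(F) = Mul(Rational(1, 3), Add(-5, F)) = Add(Rational(-5, 3), Mul(Rational(1, 3), F)))
Function('U')(t) = -13 (Function('U')(t) = Add(-18, Mul(-1, -5)) = Add(-18, 5) = -13)
s = Rational(95, 3) (s = Add(Add(Mul(-13, Add(Rational(-5, 3), Mul(Rational(1, 3), 0))), 4), 6) = Add(Add(Mul(-13, Add(Rational(-5, 3), 0)), 4), 6) = Add(Add(Mul(-13, Rational(-5, 3)), 4), 6) = Add(Add(Rational(65, 3), 4), 6) = Add(Rational(77, 3), 6) = Rational(95, 3) ≈ 31.667)
Pow(s, 2) = Pow(Rational(95, 3), 2) = Rational(9025, 9)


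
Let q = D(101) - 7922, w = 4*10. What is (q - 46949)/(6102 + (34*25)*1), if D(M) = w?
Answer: -54831/6952 ≈ -7.8871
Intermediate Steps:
w = 40
D(M) = 40
q = -7882 (q = 40 - 7922 = -7882)
(q - 46949)/(6102 + (34*25)*1) = (-7882 - 46949)/(6102 + (34*25)*1) = -54831/(6102 + 850*1) = -54831/(6102 + 850) = -54831/6952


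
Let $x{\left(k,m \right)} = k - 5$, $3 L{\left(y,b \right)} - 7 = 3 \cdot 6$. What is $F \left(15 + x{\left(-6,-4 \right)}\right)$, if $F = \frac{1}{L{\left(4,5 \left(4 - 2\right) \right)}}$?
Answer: $\frac{12}{25} \approx 0.48$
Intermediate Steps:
$L{\left(y,b \right)} = \frac{25}{3}$ ($L{\left(y,b \right)} = \frac{7}{3} + \frac{3 \cdot 6}{3} = \frac{7}{3} + \frac{1}{3} \cdot 18 = \frac{7}{3} + 6 = \frac{25}{3}$)
$F = \frac{3}{25}$ ($F = \frac{1}{\frac{25}{3}} = \frac{3}{25} \approx 0.12$)
$x{\left(k,m \right)} = -5 + k$
$F \left(15 + x{\left(-6,-4 \right)}\right) = \frac{3 \left(15 - 11\right)}{25} = \frac{3}{25} \cdot 4 = \frac{12}{25}$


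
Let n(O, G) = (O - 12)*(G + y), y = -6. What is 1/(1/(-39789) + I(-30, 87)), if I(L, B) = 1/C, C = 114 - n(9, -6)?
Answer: 1034514/13237 ≈ 78.153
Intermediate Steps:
n(O, G) = (-12 + O)*(-6 + G) (n(O, G) = (O - 12)*(G - 6) = (-12 + O)*(-6 + G))
C = 78 (C = 114 - (72 - 12*(-6) - 6*9 - 6*9) = 114 - (72 + 72 - 54 - 54) = 114 - 1*36 = 114 - 36 = 78)
I(L, B) = 1/78
1/(1/(-39789) + I(-30, 87)) = 1/(1/(-39789) + 1/78) = 1/(-1/39789 + 1/78) = 1/(13237/1034514) = 1034514/13237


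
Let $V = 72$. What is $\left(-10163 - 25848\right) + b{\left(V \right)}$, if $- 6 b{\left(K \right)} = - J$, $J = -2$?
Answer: $- \frac{108034}{3} \approx -36011.0$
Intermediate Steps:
$b{\left(K \right)} = - \frac{1}{3}$ ($b{\left(K \right)} = - \frac{\left(-1\right) \left(-2\right)}{6} = \left(- \frac{1}{6}\right) 2 = - \frac{1}{3}$)
$\left(-10163 - 25848\right) + b{\left(V \right)} = \left(-10163 - 25848\right) - \frac{1}{3} = -36011 - \frac{1}{3} = - \frac{108034}{3}$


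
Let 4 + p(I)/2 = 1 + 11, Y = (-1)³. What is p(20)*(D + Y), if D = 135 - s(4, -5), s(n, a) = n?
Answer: 2080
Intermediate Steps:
Y = -1
p(I) = 16 (p(I) = -8 + 2*(1 + 11) = -8 + 2*12 = -8 + 24 = 16)
D = 131 (D = 135 - 1*4 = 135 - 4 = 131)
p(20)*(D + Y) = 16*(131 - 1) = 16*130 = 2080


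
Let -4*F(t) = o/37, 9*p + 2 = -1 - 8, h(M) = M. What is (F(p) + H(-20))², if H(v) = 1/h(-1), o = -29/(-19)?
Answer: 8071281/7907344 ≈ 1.0207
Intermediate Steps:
o = 29/19 (o = -29*(-1/19) = 29/19 ≈ 1.5263)
H(v) = -1 (H(v) = 1/(-1) = -1)
p = -11/9 (p = -2/9 + (-1 - 8)/9 = -2/9 + (⅑)*(-9) = -2/9 - 1 = -11/9 ≈ -1.2222)
F(t) = -29/2812 (F(t) = -29/(76*37) = -¼*29/703 = -29/2812)
(F(p) + H(-20))² = (-29/2812 - 1)² = (-2841/2812)² = 8071281/7907344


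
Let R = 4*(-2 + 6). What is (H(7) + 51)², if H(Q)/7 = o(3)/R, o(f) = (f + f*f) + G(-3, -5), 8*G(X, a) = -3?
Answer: 51538041/16384 ≈ 3145.6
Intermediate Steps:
R = 16 (R = 4*4 = 16)
G(X, a) = -3/8 (G(X, a) = (⅛)*(-3) = -3/8)
o(f) = -3/8 + f + f² (o(f) = (f + f*f) - 3/8 = (f + f²) - 3/8 = -3/8 + f + f²)
H(Q) = 651/128 (H(Q) = 7*((-3/8 + 3 + 3²)/16) = 7*((-3/8 + 3 + 9)*(1/16)) = 7*((93/8)*(1/16)) = 7*(93/128) = 651/128)
(H(7) + 51)² = (651/128 + 51)² = (7179/128)² = 51538041/16384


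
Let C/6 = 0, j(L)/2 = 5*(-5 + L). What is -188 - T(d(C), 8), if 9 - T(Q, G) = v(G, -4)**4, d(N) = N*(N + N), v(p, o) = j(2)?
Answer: 809803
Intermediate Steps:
j(L) = -50 + 10*L (j(L) = 2*(5*(-5 + L)) = 2*(-25 + 5*L) = -50 + 10*L)
v(p, o) = -30 (v(p, o) = -50 + 10*2 = -50 + 20 = -30)
C = 0 (C = 6*0 = 0)
d(N) = 2*N**2 (d(N) = N*(2*N) = 2*N**2)
T(Q, G) = -809991 (T(Q, G) = 9 - 1*(-30)**4 = 9 - 1*810000 = 9 - 810000 = -809991)
-188 - T(d(C), 8) = -188 - 1*(-809991) = -188 + 809991 = 809803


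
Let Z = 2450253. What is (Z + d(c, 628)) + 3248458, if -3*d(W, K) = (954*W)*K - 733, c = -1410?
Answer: 861844786/3 ≈ 2.8728e+8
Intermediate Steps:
d(W, K) = 733/3 - 318*K*W (d(W, K) = -((954*W)*K - 733)/3 = -(954*K*W - 733)/3 = -(-733 + 954*K*W)/3 = 733/3 - 318*K*W)
(Z + d(c, 628)) + 3248458 = (2450253 + (733/3 - 318*628*(-1410))) + 3248458 = (2450253 + (733/3 + 281582640)) + 3248458 = (2450253 + 844748653/3) + 3248458 = 852099412/3 + 3248458 = 861844786/3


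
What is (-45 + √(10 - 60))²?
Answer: 1975 - 450*I*√2 ≈ 1975.0 - 636.4*I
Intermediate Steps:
(-45 + √(10 - 60))² = (-45 + √(-50))² = (-45 + 5*I*√2)²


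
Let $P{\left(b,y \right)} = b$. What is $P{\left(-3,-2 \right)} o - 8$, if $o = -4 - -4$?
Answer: $-8$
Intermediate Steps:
$o = 0$ ($o = -4 + 4 = 0$)
$P{\left(-3,-2 \right)} o - 8 = \left(-3\right) 0 - 8 = 0 - 8 = -8$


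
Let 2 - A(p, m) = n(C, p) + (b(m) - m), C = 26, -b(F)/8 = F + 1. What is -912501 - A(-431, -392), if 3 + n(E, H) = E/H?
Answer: -391772992/431 ≈ -9.0899e+5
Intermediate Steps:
b(F) = -8 - 8*F (b(F) = -8*(F + 1) = -8*(1 + F) = -8 - 8*F)
n(E, H) = -3 + E/H
A(p, m) = 13 - 26/p + 9*m (A(p, m) = 2 - ((-3 + 26/p) + ((-8 - 8*m) - m)) = 2 - ((-3 + 26/p) + (-8 - 9*m)) = 2 - (-11 - 9*m + 26/p) = 2 + (11 - 26/p + 9*m) = 13 - 26/p + 9*m)
-912501 - A(-431, -392) = -912501 - (13 - 26/(-431) + 9*(-392)) = -912501 - (13 - 26*(-1/431) - 3528) = -912501 - (13 + 26/431 - 3528) = -912501 - 1*(-1514939/431) = -912501 + 1514939/431 = -391772992/431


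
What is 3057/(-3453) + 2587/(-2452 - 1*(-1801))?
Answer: -3641006/749301 ≈ -4.8592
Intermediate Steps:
3057/(-3453) + 2587/(-2452 - 1*(-1801)) = 3057*(-1/3453) + 2587/(-2452 + 1801) = -1019/1151 + 2587/(-651) = -1019/1151 + 2587*(-1/651) = -1019/1151 - 2587/651 = -3641006/749301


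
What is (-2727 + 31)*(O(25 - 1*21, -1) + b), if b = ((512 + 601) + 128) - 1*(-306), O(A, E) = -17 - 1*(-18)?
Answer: -4173408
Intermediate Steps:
O(A, E) = 1 (O(A, E) = -17 + 18 = 1)
b = 1547 (b = (1113 + 128) + 306 = 1241 + 306 = 1547)
(-2727 + 31)*(O(25 - 1*21, -1) + b) = (-2727 + 31)*(1 + 1547) = -2696*1548 = -4173408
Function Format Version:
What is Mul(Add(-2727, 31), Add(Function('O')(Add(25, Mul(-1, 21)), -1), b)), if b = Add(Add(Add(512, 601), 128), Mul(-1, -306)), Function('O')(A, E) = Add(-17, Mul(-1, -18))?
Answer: -4173408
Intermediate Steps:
Function('O')(A, E) = 1 (Function('O')(A, E) = Add(-17, 18) = 1)
b = 1547 (b = Add(Add(1113, 128), 306) = Add(1241, 306) = 1547)
Mul(Add(-2727, 31), Add(Function('O')(Add(25, Mul(-1, 21)), -1), b)) = Mul(Add(-2727, 31), Add(1, 1547)) = Mul(-2696, 1548) = -4173408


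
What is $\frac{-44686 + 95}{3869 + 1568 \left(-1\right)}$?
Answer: $- \frac{44591}{2301} \approx -19.379$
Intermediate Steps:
$\frac{-44686 + 95}{3869 + 1568 \left(-1\right)} = - \frac{44591}{3869 - 1568} = - \frac{44591}{2301}$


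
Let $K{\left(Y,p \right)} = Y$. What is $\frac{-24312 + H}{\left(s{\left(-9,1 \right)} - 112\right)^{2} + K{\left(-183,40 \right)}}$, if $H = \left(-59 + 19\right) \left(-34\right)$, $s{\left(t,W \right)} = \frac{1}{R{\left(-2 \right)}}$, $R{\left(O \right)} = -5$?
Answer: $- \frac{286900}{155073} \approx -1.8501$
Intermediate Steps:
$s{\left(t,W \right)} = - \frac{1}{5}$ ($s{\left(t,W \right)} = \frac{1}{-5} = - \frac{1}{5}$)
$H = 1360$ ($H = \left(-40\right) \left(-34\right) = 1360$)
$\frac{-24312 + H}{\left(s{\left(-9,1 \right)} - 112\right)^{2} + K{\left(-183,40 \right)}} = \frac{-24312 + 1360}{\left(- \frac{1}{5} - 112\right)^{2} - 183} = - \frac{22952}{\left(- \frac{561}{5}\right)^{2} - 183} = - \frac{22952}{\frac{314721}{25} - 183} = - \frac{22952}{\frac{310146}{25}} = \left(-22952\right) \frac{25}{310146} = - \frac{286900}{155073}$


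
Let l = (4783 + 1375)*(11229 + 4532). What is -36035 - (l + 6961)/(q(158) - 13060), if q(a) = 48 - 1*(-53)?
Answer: -369914366/12959 ≈ -28545.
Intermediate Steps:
l = 97056238 (l = 6158*15761 = 97056238)
q(a) = 101 (q(a) = 48 + 53 = 101)
-36035 - (l + 6961)/(q(158) - 13060) = -36035 - (97056238 + 6961)/(101 - 13060) = -36035 - 97063199/(-12959) = -36035 - 97063199*(-1)/12959 = -36035 - 1*(-97063199/12959) = -36035 + 97063199/12959 = -369914366/12959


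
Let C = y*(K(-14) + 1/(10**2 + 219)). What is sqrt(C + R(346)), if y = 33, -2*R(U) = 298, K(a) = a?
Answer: 2*I*sqrt(128441)/29 ≈ 24.716*I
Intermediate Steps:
R(U) = -149 (R(U) = -1/2*298 = -149)
C = -13395/29 (C = 33*(-14 + 1/(10**2 + 219)) = 33*(-14 + 1/(100 + 219)) = 33*(-14 + 1/319) = 33*(-4465/319) = -13395/29 ≈ -461.90)
sqrt(C + R(346)) = sqrt(-13395/29 - 149) = sqrt(-17716/29) = 2*I*sqrt(128441)/29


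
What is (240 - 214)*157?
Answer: 4082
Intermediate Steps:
(240 - 214)*157 = 26*157 = 4082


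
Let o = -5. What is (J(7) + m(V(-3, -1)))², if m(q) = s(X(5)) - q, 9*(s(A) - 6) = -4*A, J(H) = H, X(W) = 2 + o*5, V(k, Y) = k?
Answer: 55696/81 ≈ 687.60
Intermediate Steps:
X(W) = -23 (X(W) = 2 - 5*5 = 2 - 25 = -23)
s(A) = 6 - 4*A/9 (s(A) = 6 + (-4*A)/9 = 6 - 4*A/9)
m(q) = 146/9 - q (m(q) = (6 - 4/9*(-23)) - q = (6 + 92/9) - q = 146/9 - q)
(J(7) + m(V(-3, -1)))² = (7 + (146/9 - 1*(-3)))² = (7 + (146/9 + 3))² = (7 + 173/9)² = (236/9)² = 55696/81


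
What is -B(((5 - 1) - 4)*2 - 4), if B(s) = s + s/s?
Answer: 3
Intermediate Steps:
B(s) = 1 + s (B(s) = s + 1 = 1 + s)
-B(((5 - 1) - 4)*2 - 4) = -(1 + (((5 - 1) - 4)*2 - 4)) = -(1 + ((4 - 4)*2 - 4)) = -(1 + (0*2 - 4)) = -(1 + (0 - 4)) = -(1 - 4) = -1*(-3) = 3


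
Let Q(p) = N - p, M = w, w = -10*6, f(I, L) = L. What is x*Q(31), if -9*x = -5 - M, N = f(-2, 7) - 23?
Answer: 2585/9 ≈ 287.22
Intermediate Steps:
w = -60
M = -60
N = -16 (N = 7 - 23 = -16)
Q(p) = -16 - p
x = -55/9 (x = -(-5 - 1*(-60))/9 = -(-5 + 60)/9 = -⅑*55 = -55/9 ≈ -6.1111)
x*Q(31) = -55*(-16 - 1*31)/9 = -55*(-16 - 31)/9 = -55/9*(-47) = 2585/9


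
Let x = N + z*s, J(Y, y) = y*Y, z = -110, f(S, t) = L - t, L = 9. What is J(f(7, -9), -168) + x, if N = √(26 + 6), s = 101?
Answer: -14134 + 4*√2 ≈ -14128.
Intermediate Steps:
f(S, t) = 9 - t
J(Y, y) = Y*y
N = 4*√2 (N = √32 = 4*√2 ≈ 5.6569)
x = -11110 + 4*√2 (x = 4*√2 - 110*101 = 4*√2 - 11110 = -11110 + 4*√2 ≈ -11104.)
J(f(7, -9), -168) + x = (9 - 1*(-9))*(-168) + (-11110 + 4*√2) = (9 + 9)*(-168) + (-11110 + 4*√2) = 18*(-168) + (-11110 + 4*√2) = -3024 + (-11110 + 4*√2) = -14134 + 4*√2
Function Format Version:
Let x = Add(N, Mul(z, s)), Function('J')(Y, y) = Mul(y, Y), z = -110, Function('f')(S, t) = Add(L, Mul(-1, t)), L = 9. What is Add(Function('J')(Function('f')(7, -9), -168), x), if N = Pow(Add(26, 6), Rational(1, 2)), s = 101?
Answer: Add(-14134, Mul(4, Pow(2, Rational(1, 2)))) ≈ -14128.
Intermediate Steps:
Function('f')(S, t) = Add(9, Mul(-1, t))
Function('J')(Y, y) = Mul(Y, y)
N = Mul(4, Pow(2, Rational(1, 2))) (N = Pow(32, Rational(1, 2)) = Mul(4, Pow(2, Rational(1, 2))) ≈ 5.6569)
x = Add(-11110, Mul(4, Pow(2, Rational(1, 2)))) (x = Add(Mul(4, Pow(2, Rational(1, 2))), Mul(-110, 101)) = Add(Mul(4, Pow(2, Rational(1, 2))), -11110) = Add(-11110, Mul(4, Pow(2, Rational(1, 2)))) ≈ -11104.)
Add(Function('J')(Function('f')(7, -9), -168), x) = Add(Mul(Add(9, Mul(-1, -9)), -168), Add(-11110, Mul(4, Pow(2, Rational(1, 2))))) = Add(Mul(Add(9, 9), -168), Add(-11110, Mul(4, Pow(2, Rational(1, 2))))) = Add(Mul(18, -168), Add(-11110, Mul(4, Pow(2, Rational(1, 2))))) = Add(-3024, Add(-11110, Mul(4, Pow(2, Rational(1, 2))))) = Add(-14134, Mul(4, Pow(2, Rational(1, 2))))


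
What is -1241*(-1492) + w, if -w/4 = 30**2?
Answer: 1847972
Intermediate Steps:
w = -3600 (w = -4*30**2 = -4*900 = -3600)
-1241*(-1492) + w = -1241*(-1492) - 3600 = 1851572 - 3600 = 1847972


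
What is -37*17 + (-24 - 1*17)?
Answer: -670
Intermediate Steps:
-37*17 + (-24 - 1*17) = -629 + (-24 - 17) = -629 - 41 = -670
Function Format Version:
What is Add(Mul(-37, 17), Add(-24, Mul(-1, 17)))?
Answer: -670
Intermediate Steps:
Add(Mul(-37, 17), Add(-24, Mul(-1, 17))) = Add(-629, Add(-24, -17)) = Add(-629, -41) = -670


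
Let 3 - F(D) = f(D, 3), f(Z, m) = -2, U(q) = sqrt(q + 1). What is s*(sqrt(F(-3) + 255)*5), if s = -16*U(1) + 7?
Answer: -160*sqrt(130) + 70*sqrt(65) ≈ -1259.9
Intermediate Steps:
U(q) = sqrt(1 + q)
F(D) = 5 (F(D) = 3 - 1*(-2) = 3 + 2 = 5)
s = 7 - 16*sqrt(2) (s = -16*sqrt(1 + 1) + 7 = -16*sqrt(2) + 7 = 7 - 16*sqrt(2) ≈ -15.627)
s*(sqrt(F(-3) + 255)*5) = (7 - 16*sqrt(2))*(sqrt(5 + 255)*5) = (7 - 16*sqrt(2))*(sqrt(260)*5) = (7 - 16*sqrt(2))*((2*sqrt(65))*5) = (7 - 16*sqrt(2))*(10*sqrt(65)) = 10*sqrt(65)*(7 - 16*sqrt(2))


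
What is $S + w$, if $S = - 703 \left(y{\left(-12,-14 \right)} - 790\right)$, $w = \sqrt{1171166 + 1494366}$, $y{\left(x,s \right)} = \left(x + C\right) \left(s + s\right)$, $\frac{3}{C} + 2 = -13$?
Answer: $\frac{1576126}{5} + 2 \sqrt{666383} \approx 3.1686 \cdot 10^{5}$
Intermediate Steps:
$C = - \frac{1}{5}$ ($C = \frac{3}{-2 - 13} = \frac{3}{-15} = 3 \left(- \frac{1}{15}\right) = - \frac{1}{5} \approx -0.2$)
$y{\left(x,s \right)} = 2 s \left(- \frac{1}{5} + x\right)$ ($y{\left(x,s \right)} = \left(x - \frac{1}{5}\right) \left(s + s\right) = \left(- \frac{1}{5} + x\right) 2 s = 2 s \left(- \frac{1}{5} + x\right)$)
$w = 2 \sqrt{666383}$ ($w = \sqrt{2665532} = 2 \sqrt{666383} \approx 1632.6$)
$S = \frac{1576126}{5}$ ($S = - 703 \left(\frac{2}{5} \left(-14\right) \left(-1 + 5 \left(-12\right)\right) - 790\right) = - 703 \left(\frac{2}{5} \left(-14\right) \left(-1 - 60\right) - 790\right) = - 703 \left(\frac{2}{5} \left(-14\right) \left(-61\right) - 790\right) = - 703 \left(\frac{1708}{5} - 790\right) = \left(-703\right) \left(- \frac{2242}{5}\right) = \frac{1576126}{5} \approx 3.1523 \cdot 10^{5}$)
$S + w = \frac{1576126}{5} + 2 \sqrt{666383}$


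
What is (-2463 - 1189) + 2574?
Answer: -1078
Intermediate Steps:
(-2463 - 1189) + 2574 = -3652 + 2574 = -1078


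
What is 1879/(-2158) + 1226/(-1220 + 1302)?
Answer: 1245815/88478 ≈ 14.081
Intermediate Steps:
1879/(-2158) + 1226/(-1220 + 1302) = 1879*(-1/2158) + 1226/82 = -1879/2158 + 1226*(1/82) = -1879/2158 + 613/41 = 1245815/88478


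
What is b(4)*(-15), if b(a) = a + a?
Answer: -120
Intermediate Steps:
b(a) = 2*a
b(4)*(-15) = (2*4)*(-15) = 8*(-15) = -120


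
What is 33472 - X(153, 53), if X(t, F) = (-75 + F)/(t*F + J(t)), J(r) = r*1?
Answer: 138272843/4131 ≈ 33472.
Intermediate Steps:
J(r) = r
X(t, F) = (-75 + F)/(t + F*t) (X(t, F) = (-75 + F)/(t*F + t) = (-75 + F)/(F*t + t) = (-75 + F)/(t + F*t))
33472 - X(153, 53) = 33472 - (-75 + 53)/(153*(1 + 53)) = 33472 - (-22)/(153*54) = 33472 - 1*(-11/4131) = 33472 + 11/4131 = 138272843/4131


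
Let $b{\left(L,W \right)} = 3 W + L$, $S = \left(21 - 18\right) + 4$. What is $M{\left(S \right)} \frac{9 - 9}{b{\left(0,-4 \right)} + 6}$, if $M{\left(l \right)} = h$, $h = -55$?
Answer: $0$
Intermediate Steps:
$S = 7$ ($S = 3 + 4 = 7$)
$b{\left(L,W \right)} = L + 3 W$
$M{\left(l \right)} = -55$
$M{\left(S \right)} \frac{9 - 9}{b{\left(0,-4 \right)} + 6} = - 55 \frac{9 - 9}{\left(0 + 3 \left(-4\right)\right) + 6} = - 55 \frac{0}{\left(0 - 12\right) + 6} = - 55 \frac{0}{-12 + 6} = - 55 \frac{0}{-6} = - 55 \cdot 0 \left(- \frac{1}{6}\right) = \left(-55\right) 0 = 0$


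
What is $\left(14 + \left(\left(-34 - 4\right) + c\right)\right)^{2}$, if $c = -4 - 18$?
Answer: $2116$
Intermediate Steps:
$c = -22$
$\left(14 + \left(\left(-34 - 4\right) + c\right)\right)^{2} = \left(14 - 60\right)^{2} = \left(-46\right)^{2} = 2116$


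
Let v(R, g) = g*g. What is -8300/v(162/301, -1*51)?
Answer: -8300/2601 ≈ -3.1911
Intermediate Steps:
v(R, g) = g**2
-8300/v(162/301, -1*51) = -8300/((-1*51)**2) = -8300/((-51)**2) = -8300/2601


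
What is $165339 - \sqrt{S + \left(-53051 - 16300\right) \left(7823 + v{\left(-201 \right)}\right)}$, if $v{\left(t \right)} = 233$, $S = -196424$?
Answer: $165339 - 4 i \sqrt{34930505} \approx 1.6534 \cdot 10^{5} - 23641.0 i$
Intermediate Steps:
$165339 - \sqrt{S + \left(-53051 - 16300\right) \left(7823 + v{\left(-201 \right)}\right)} = 165339 - \sqrt{-196424 + \left(-53051 - 16300\right) \left(7823 + 233\right)} = 165339 - \sqrt{-196424 - 558691656} = 165339 - \sqrt{-558888080} = 165339 - 4 i \sqrt{34930505}$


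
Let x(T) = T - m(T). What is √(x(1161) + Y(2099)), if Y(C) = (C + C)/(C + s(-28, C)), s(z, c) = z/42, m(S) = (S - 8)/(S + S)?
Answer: √27597381443509530/4872330 ≈ 34.096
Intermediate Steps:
m(S) = (-8 + S)/(2*S) (m(S) = (-8 + S)/((2*S)) = (-8 + S)*(1/(2*S)) = (-8 + S)/(2*S))
s(z, c) = z/42 (s(z, c) = z*(1/42) = z/42)
x(T) = T - (-8 + T)/(2*T)
Y(C) = 2*C/(-⅔ + C) (Y(C) = (C + C)/(C + (1/42)*(-28)) = (2*C)/(C - ⅔) = (2*C)/(-⅔ + C) = 2*C/(-⅔ + C))
√(x(1161) + Y(2099)) = √((-½ + 1161 + 4/1161) + 6*2099/(-2 + 3*2099)) = √((-½ + 1161 + 4*(1/1161)) + 6*2099/(-2 + 6297)) = √((-½ + 1161 + 4/1161) + 6*2099/6295) = √(2694689/2322 + 6*2099*(1/6295)) = √(2694689/2322 + 12594/6295) = √(16992310523/14616990) = √27597381443509530/4872330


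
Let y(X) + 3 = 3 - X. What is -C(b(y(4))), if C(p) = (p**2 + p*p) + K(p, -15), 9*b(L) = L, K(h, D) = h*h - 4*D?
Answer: -1636/27 ≈ -60.593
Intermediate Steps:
y(X) = -X (y(X) = -3 + (3 - X) = -X)
K(h, D) = h**2 - 4*D
b(L) = L/9
C(p) = 60 + 3*p**2 (C(p) = (p**2 + p*p) + (p**2 - 4*(-15)) = (p**2 + p**2) + (p**2 + 60) = 2*p**2 + (60 + p**2) = 60 + 3*p**2)
-C(b(y(4))) = -(60 + 3*((-1*4)/9)**2) = -(60 + 3*((1/9)*(-4))**2) = -(60 + 3*(-4/9)**2) = -(60 + 3*(16/81)) = -(60 + 16/27) = -1*1636/27 = -1636/27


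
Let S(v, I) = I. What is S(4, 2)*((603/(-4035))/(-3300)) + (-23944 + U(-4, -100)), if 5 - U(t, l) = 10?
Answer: -17716272683/739750 ≈ -23949.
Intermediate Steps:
U(t, l) = -5 (U(t, l) = 5 - 1*10 = 5 - 10 = -5)
S(4, 2)*((603/(-4035))/(-3300)) + (-23944 + U(-4, -100)) = 2*((603/(-4035))/(-3300)) + (-23944 - 5) = 2*((603*(-1/4035))*(-1/3300)) - 23949 = 2*(-201/1345*(-1/3300)) - 23949 = 2*(67/1479500) - 23949 = 67/739750 - 23949 = -17716272683/739750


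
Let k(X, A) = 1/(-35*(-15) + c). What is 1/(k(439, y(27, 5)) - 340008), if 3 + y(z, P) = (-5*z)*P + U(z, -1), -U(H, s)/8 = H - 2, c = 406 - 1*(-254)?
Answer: -1185/402909479 ≈ -2.9411e-6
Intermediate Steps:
c = 660 (c = 406 + 254 = 660)
U(H, s) = 16 - 8*H (U(H, s) = -8*(H - 2) = -8*(-2 + H) = 16 - 8*H)
y(z, P) = 13 - 8*z - 5*P*z (y(z, P) = -3 + ((-5*z)*P + (16 - 8*z)) = -3 + (-5*P*z + (16 - 8*z)) = -3 + (16 - 8*z - 5*P*z) = 13 - 8*z - 5*P*z)
k(X, A) = 1/1185 (k(X, A) = 1/(-35*(-15) + 660) = 1/(525 + 660) = 1/1185)
1/(k(439, y(27, 5)) - 340008) = 1/(1/1185 - 340008) = 1/(-402909479/1185) = -1185/402909479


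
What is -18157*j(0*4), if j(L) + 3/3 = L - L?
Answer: 18157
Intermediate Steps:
j(L) = -1 (j(L) = -1 + (L - L) = -1 + 0 = -1)
-18157*j(0*4) = -18157*(-1) = 18157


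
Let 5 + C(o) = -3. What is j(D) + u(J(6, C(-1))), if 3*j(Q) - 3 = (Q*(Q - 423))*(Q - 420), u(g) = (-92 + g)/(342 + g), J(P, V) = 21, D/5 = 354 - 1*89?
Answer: 43624967014/121 ≈ 3.6054e+8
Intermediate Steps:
C(o) = -8 (C(o) = -5 - 3 = -8)
D = 1325 (D = 5*(354 - 1*89) = 5*(354 - 89) = 5*265 = 1325)
u(g) = (-92 + g)/(342 + g)
j(Q) = 1 + Q*(-423 + Q)*(-420 + Q)/3 (j(Q) = 1 + ((Q*(Q - 423))*(Q - 420))/3 = 1 + ((Q*(-423 + Q))*(-420 + Q))/3 = 1 + (Q*(-423 + Q)*(-420 + Q))/3 = 1 + Q*(-423 + Q)*(-420 + Q)/3)
j(D) + u(J(6, C(-1))) = (1 - 281*1325**2 + 59220*1325 + (1/3)*1325**3) + (-92 + 21)/(342 + 21) = (1 - 281*1755625 + 78466500 + (1/3)*2326203125) - 71/363 = (1 - 493330625 + 78466500 + 2326203125/3) + (1/363)*(-71) = 1081610753/3 - 71/363 = 43624967014/121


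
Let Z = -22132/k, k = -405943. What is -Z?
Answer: -22132/405943 ≈ -0.054520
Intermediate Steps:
Z = 22132/405943 (Z = -22132/(-405943) = -22132*(-1/405943) = 22132/405943 ≈ 0.054520)
-Z = -1*22132/405943 = -22132/405943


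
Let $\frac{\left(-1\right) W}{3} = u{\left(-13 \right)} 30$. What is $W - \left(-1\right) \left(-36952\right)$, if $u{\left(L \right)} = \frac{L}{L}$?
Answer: $-37042$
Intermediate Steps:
$u{\left(L \right)} = 1$
$W = -90$ ($W = - 3 \cdot 1 \cdot 30 = \left(-3\right) 30 = -90$)
$W - \left(-1\right) \left(-36952\right) = -90 - \left(-1\right) \left(-36952\right) = -90 - 36952 = -37042$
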